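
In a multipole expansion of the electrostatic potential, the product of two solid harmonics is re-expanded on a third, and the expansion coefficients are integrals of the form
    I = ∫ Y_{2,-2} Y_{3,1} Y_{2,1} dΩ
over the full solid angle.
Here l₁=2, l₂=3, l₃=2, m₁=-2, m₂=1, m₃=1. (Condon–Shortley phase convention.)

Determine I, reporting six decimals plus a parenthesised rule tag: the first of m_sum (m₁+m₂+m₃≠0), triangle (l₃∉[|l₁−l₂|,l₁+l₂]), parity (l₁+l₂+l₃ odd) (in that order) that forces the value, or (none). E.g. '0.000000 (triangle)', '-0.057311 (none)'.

l₁+l₂+l₃=7 is odd: 3j(l;000)=0 ⇒ I=0

0.000000 (parity)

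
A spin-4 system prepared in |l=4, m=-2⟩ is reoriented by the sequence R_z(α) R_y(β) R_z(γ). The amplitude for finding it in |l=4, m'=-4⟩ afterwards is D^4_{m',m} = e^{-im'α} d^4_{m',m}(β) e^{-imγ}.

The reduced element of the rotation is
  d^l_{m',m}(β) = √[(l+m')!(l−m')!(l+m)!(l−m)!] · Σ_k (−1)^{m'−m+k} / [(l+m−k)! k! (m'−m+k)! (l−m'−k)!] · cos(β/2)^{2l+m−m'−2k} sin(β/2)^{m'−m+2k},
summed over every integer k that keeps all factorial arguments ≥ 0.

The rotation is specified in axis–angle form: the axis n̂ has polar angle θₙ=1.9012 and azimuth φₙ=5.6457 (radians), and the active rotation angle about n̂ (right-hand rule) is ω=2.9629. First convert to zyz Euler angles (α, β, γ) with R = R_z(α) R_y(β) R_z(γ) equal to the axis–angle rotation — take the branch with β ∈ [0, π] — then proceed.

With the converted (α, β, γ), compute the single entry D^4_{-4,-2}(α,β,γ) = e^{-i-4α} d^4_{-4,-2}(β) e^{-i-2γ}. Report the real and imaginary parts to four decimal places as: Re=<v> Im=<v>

Axis–angle → zyz. n̂ = (sinθₙcosφₙ, sinθₙsinφₙ, cosθₙ) = (+0.760130, -0.562984, -0.324425), ω = 2.9629.
R = I cosω + sinω [n̂]ₓ + (1−cosω) n̂n̂ᵀ gives
  R = [+0.162317, -0.791404, -0.589350; -0.906732, -0.355221, +0.227276; -0.389217, +0.497492, -0.775250]
β = atan2(√(R₁₃²+R₂₃²), R₃₃) = 2.457907; α = atan2(R₂₃, R₁₃) mod 2π = 2.773528; γ = atan2(R₃₂, −R₃₁) mod 2π = 0.906906
D^4_{-4,-2}(2.7735,2.4579,0.9069) = e^{-i·-4·2.7735}·d^4_{-4,-2}(2.4579)·e^{-i·-2·0.9069}. Compute d first:
Half-angle: c=0.335224, s=0.942138. N=√(1·40320·2·720)=7619.763776
Admissible k: 2..2 (factorial args all ≥0)
  k=2: (−1)^0·7619.7638/(1440)·0.3352^6·0.9421^2 = +0.006665
d^4_{-4,-2}(2.4579) = +0.006665
Attach z-rotation phases: D = e^{-i(-4)(2.7735)}·(+0.006665)·e^{-i(-2)(0.9069)} = +0.006280+0.002233i

Re=0.0063 Im=0.0022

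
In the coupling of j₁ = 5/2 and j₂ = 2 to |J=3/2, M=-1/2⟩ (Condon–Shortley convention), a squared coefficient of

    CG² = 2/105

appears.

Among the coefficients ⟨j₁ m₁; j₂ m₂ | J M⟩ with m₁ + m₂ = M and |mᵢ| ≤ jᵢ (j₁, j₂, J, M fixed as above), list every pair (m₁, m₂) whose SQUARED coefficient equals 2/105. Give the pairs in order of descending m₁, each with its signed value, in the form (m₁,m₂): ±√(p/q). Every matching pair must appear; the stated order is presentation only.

Admissible pairs with m₁+m₂ = M = -1/2: (-5/2,2), (-3/2,1), (-1/2,0), (1/2,-1), (3/2,-2)
  (m₁,m₂)=(3/2,-2): CG² = 32/105, CG = +√(32/105)
  (m₁,m₂)=(1/2,-1): CG² = 5/21, CG = −√(5/21)
  (m₁,m₂)=(-1/2,0): CG² = 2/35, CG = +√(2/35)
  (m₁,m₂)=(-3/2,1): CG² = 2/105, CG = +√(2/105)   ← matches the target
  (m₁,m₂)=(-5/2,2): CG² = 8/21, CG = −√(8/21)
Pairs with CG² = 2/105: (-3/2,1): +√(2/105)

(-3/2,1): +√(2/105)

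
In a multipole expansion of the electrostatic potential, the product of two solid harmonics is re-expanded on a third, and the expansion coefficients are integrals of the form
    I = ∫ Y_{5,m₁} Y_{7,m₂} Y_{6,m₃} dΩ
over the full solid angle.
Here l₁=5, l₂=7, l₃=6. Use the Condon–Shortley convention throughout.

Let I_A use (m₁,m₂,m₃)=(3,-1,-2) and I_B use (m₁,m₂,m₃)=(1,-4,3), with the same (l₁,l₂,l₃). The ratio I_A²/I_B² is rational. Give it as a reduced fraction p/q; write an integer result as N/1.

686/99

Shared (l₁,l₂,l₃)=(5,7,6): N and (l;000)² cancel in I_A²/I_B².
A: Δ = 6!·4!·8!/19! = 1/174594420; Racah Σ t=0..2: t=0:+1/4147200 t=1:−1/518400 t=2:+1/663552 = -1/5529600; ⇒ 3j(5 7 6; 3 -1 -2)² = 98/230945, sgn -1
B: Δ = 6!·4!·8!/19! = 1/174594420; Racah Σ t=0..3: t=0:+1/12441600 t=1:−1/1036800 t=2:+1/967680 t=3:−1/8709120 = 1/29030400; ⇒ 3j(5 7 6; 1 -4 3)² = 9/146965, sgn -1
I_A²/I_B² = (98/230945)/(9/146965) = 686/99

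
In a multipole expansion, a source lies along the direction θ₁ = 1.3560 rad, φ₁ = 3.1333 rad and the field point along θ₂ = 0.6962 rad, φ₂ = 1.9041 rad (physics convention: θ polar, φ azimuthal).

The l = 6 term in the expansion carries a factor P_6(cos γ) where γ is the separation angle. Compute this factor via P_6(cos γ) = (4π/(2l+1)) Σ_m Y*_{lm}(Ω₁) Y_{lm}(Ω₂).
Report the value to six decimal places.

0.258959

Expand P_6 via completeness: Σ_{m} conj(Y_{6,m}) at Ω₁ times Y_{6,m} at Ω₂ —
  term(m=-6) = 0.00651 + 0.01253j   from Y*(Ω₁)=0.41967 - 0.02090j, Y(Ω₂)=0.01398 + 0.03056j
  term(m=-5) = 0.04381 - 0.00605j   from Y*(Ω₁)=-0.31728 + 0.01316j, Y(Ω₂)=-0.13865 + 0.01331j
  term(m=-4) = -0.01091 + 0.05262j   from Y*(Ω₁)=-0.16254 + 0.00539j, Y(Ω₂)=0.07778 - 0.32118j
  term(m=-3) = 0.12678 + 0.07704j   from Y*(Ω₁)=0.32365 - 0.00805j, Y(Ω₂)=0.38556 + 0.24761j
  term(m=-2) = -0.01488 + 0.01211j   from Y*(Ω₁)=0.07782 - 0.00129j, Y(Ω₂)=-0.19378 + 0.15245j
  term(m=-1) = -0.02642 - 0.07432j   from Y*(Ω₁)=-0.31787 + 0.00264j, Y(Ω₂)=0.08118 + 0.23448j
  term(m=+0) = 0.01812 + 0.00000j   from Y*(Ω₁)=-0.05455 + 0.00000j, Y(Ω₂)=-0.33223 + 0.00000j
  term(m=+1) = -0.02642 + 0.07432j   from Y*(Ω₁)=0.31787 + 0.00264j, Y(Ω₂)=-0.08118 + 0.23448j
  term(m=+2) = -0.01488 - 0.01211j   from Y*(Ω₁)=0.07782 + 0.00129j, Y(Ω₂)=-0.19378 - 0.15245j
  term(m=+3) = 0.12678 - 0.07704j   from Y*(Ω₁)=-0.32365 - 0.00805j, Y(Ω₂)=-0.38556 + 0.24761j
  term(m=+4) = -0.01091 - 0.05262j   from Y*(Ω₁)=-0.16254 - 0.00539j, Y(Ω₂)=0.07778 + 0.32118j
  term(m=+5) = 0.04381 + 0.00605j   from Y*(Ω₁)=0.31728 + 0.01316j, Y(Ω₂)=0.13865 + 0.01331j
  term(m=+6) = 0.00651 - 0.01253j   from Y*(Ω₁)=0.41967 + 0.02090j, Y(Ω₂)=0.01398 - 0.03056j
Accumulated sum 0.26789 - 0.00000j; after 4π/(2l+1) scaling, 0.25896 - 0.00000j ⇒ P_6 = 0.258959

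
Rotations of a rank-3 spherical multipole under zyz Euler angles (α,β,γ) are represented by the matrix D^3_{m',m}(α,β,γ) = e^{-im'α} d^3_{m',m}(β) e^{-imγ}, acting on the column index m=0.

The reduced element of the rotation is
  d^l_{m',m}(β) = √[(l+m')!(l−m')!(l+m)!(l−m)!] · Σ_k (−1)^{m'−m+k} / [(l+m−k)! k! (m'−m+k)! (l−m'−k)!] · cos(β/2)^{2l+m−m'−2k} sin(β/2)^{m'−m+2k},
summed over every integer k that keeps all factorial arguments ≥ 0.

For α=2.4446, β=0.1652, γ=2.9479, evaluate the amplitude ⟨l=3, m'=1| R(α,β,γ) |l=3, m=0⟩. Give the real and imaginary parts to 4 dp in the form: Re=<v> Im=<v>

Split into d^3_{1,0}(β=0.1652) × two z-phases.
c=cos(0.165200/2)=0.996591, s=sin(0.165200/2)=0.082506; N=√[24·2·6·6]=41.569219
k: max(0,(0)−(1))=0 … min(3+(0),3−(1))=2
  k=0: (−1)^1·41.5692/(12)·0.9966^5·0.0825^1 = -0.280970
  k=1: (−1)^2·41.5692/(4)·0.9966^3·0.0825^3 = +0.005777
  k=2: (−1)^3·41.5692/(12)·0.9966^1·0.0825^5 = -0.000013
d^3_{1,0}(0.1652) = -0.280970 +0.005777 -0.000013 = -0.275206
Attach z-rotation phases: D = e^{-i(1)(2.4446)}·(-0.275206)·e^{-i(0)(2.9479)} = +0.211022+0.176659i

Re=0.2110 Im=0.1767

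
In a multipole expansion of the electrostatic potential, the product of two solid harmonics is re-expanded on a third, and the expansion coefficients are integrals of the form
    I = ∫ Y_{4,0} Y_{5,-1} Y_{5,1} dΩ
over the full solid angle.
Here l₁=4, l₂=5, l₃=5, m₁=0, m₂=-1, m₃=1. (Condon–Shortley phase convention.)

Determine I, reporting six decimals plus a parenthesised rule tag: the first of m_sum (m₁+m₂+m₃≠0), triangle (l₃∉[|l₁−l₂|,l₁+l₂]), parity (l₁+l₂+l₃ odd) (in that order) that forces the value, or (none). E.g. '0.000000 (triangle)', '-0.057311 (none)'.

m-sum 0 ✓  L=14 even ✓  1≤5≤9 ✓
Π(2lᵢ+1) = 9×11×11 = 1089
triangle coeff Δ(4,5,5) = 1/3153150
Σ_t [0,4]: t=0:+1/69120 t=1:−1/1728 t=2:+1/576 t=3:−1/1728 t=4:+1/69120 = 7/11520
(3j)²=2/143 [(4 5 5; 0 0 0)], sign=-1
Σ_t [0,4]: t=0:+1/27648 t=1:−1/1296 t=2:+1/768 t=3:−1/4320 t=4:+1/414720 = 7/20736
(3j)²=8/1287 [(4 5 5; 0 -1 1)], sign=+1
⇒ 4πI² = 16/169
I = (-1)√(16/169/(4π)) = -0.08679840
No selection rule forces the value: the integral is nonzero (none).

-0.086798 (none)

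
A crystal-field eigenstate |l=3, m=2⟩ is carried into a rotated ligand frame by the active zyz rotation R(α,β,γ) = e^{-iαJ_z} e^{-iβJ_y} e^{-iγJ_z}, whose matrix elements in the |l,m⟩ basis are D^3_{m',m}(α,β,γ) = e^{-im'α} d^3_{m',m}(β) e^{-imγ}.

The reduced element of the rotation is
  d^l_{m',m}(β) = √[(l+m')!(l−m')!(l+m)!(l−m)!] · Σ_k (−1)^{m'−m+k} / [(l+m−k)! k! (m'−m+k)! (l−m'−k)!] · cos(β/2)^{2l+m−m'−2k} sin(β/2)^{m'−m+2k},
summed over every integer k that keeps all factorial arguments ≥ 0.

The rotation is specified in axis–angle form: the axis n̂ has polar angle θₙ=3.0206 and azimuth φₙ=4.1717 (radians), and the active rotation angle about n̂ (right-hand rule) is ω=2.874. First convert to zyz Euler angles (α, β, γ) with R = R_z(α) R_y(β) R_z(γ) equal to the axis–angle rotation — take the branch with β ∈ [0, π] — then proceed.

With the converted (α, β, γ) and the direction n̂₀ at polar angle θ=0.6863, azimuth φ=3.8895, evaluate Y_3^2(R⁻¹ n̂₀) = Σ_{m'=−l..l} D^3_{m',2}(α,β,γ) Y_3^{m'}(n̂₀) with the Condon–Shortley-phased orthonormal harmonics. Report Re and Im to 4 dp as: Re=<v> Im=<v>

Re=0.1673 Im=0.3533

Axis–angle → zyz. n̂ = (sinθₙcosφₙ, sinθₙsinφₙ, cosθₙ) = (-0.062126, -0.103481, -0.992689), ω = 2.8740.
R = I cosω + sinω [n̂]ₓ + (1−cosω) n̂n̂ᵀ gives
  R = [-0.956828, +0.275106, +0.093788; -0.249849, -0.943375, +0.218219; +0.148511, +0.185365, +0.971383]
β = atan2(√(R₁₃²+R₂₃²), R₃₃) = 0.239812; α = atan2(R₂₃, R₁₃) mod 2π = 1.164877; γ = atan2(R₃₂, −R₃₁) mod 2π = 2.246255
Need the full column D^3_{m',2} for m'=−3..3 at α=1.1649, β=0.2398, γ=2.2463.
cos(β/2)=0.992820, sin(β/2)=0.119619
d^3_{-3,2}: single k=5 term ⇒ +0.000060;  D = +0.000032-0.000050i
d^3_{-2,2}: k∈[4..5] ⇒ +0.001009 -0.000003 = +0.001006;  D = -0.000561-0.000835i
d^3_{-1,2}: k∈[3..4] ⇒ +0.010594 -0.000077 = +0.010517;  D = -0.010335+0.001945i
d^3_{0,2}: k∈[2..3] ⇒ +0.076145 -0.001105 = +0.075040;  D = -0.016367+0.073233i
d^3_{1,2}: k∈[1..2] ⇒ +0.364882 -0.010594 = +0.354288;  D = +0.287149+0.207522i
d^3_{2,2}: k∈[0..1] ⇒ +0.957685 -0.069511 = +0.888174;  D = +0.762215-0.455941i
d^3_{3,2}: single k=0 term ⇒ -0.282636;  D = +0.037525+0.280134i
Y_3^{m'}(θ=0.6863,φ=3.8895) and Σ D·Y over m':
  (+0.0000-0.0001i)·(+0.0662+0.0830i)  (-0.0006-0.0008i)·(+0.0238-0.3166i)  (-0.0103+0.0019i)·(-0.2991+0.2775i)  (-0.0164+0.0732i)·(-0.0022+0.0000i)  (+0.2871+0.2075i)·(+0.2991+0.2775i)  (+0.7622-0.4559i)·(+0.0238+0.3166i)  (+0.0375+0.2801i)·(-0.0662+0.0830i)
Y_3^2(R⁻¹ n̂) = +0.167348+0.353328i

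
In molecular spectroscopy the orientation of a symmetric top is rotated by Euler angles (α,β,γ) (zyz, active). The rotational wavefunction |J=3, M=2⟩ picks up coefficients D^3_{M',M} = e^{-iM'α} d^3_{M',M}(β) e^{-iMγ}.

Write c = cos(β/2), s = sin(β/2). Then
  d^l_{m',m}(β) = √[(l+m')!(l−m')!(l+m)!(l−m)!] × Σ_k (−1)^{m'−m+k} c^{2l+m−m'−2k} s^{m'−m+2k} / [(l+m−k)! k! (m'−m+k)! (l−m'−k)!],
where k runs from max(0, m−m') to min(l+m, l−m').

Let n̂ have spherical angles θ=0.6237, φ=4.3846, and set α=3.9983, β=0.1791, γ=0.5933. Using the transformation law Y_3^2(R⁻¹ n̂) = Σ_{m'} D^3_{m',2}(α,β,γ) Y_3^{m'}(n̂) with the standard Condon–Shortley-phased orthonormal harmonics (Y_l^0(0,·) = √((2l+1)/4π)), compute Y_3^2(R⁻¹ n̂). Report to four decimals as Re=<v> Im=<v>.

Need the full column D^3_{m',2} for m'=−3..3 at α=3.9983, β=0.1791, γ=0.5933.
cos(β/2)=0.995993, sin(β/2)=0.089430
d^3_{-3,2}: single k=5 term ⇒ +0.000014;  D = -0.000003-0.000014i
d^3_{-2,2}: k∈[4..5] ⇒ +0.000317 -0.000001 = +0.000317;  D = +0.000274+0.000159i
d^3_{-1,2}: k∈[3..4] ⇒ +0.004469 -0.000018 = +0.004451;  D = -0.004211+0.001442i
d^3_{0,2}: k∈[2..3] ⇒ +0.043108 -0.000348 = +0.042760;  D = +0.016027-0.039643i
d^3_{1,2}: k∈[1..2] ⇒ +0.277183 -0.004469 = +0.272714;  D = +0.124118+0.242832i
d^3_{2,2}: k∈[0..1] ⇒ +0.976198 -0.039352 = +0.936846;  D = -0.909642-0.224126i
d^3_{3,2}: single k=0 term ⇒ -0.214705;  D = -0.175349+0.123899i
Y_3^{m'}(θ=0.6237,φ=4.3846) and Σ D·Y over m':
  (-0.0000-0.0000i)·(+0.0692-0.0461i)  (+0.0003+0.0002i)·(-0.2243-0.1725i)  (-0.0042+0.0014i)·(-0.1394+0.4100i)  (+0.0160-0.0396i)·(+0.0892+0.0000i)  (+0.1241+0.2428i)·(+0.1394+0.4100i)  (-0.9096-0.2241i)·(-0.2243+0.1725i)  (-0.1753+0.1239i)·(-0.0692-0.0461i)
Y_3^2(R⁻¹ n̂) = +0.179673-0.027935i

Re=0.1797 Im=-0.0279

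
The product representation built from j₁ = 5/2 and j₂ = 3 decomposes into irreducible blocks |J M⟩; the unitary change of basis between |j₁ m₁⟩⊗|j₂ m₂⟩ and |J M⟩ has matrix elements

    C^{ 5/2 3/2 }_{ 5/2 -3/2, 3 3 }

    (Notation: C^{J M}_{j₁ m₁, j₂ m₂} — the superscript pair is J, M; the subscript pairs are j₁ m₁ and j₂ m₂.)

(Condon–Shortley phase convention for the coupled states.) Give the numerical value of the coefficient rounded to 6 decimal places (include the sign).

−√(8/21) ≈ -0.617213

triangle: 3!×2!×3!/9! = 72/362880
(j±m)!: 1!×4!×6!×0!×4!×1! = 414720
prefactor² = (2J+1)×Δ×N² = 3456/7
  k=3: −1/(3!×0!×1!×3!×1!×0!) = -1/36
Σ = -1/36  ⇒  CG² = 3456/7×(-1/36)² = 8/21
CG = −√(8/21) = -0.617213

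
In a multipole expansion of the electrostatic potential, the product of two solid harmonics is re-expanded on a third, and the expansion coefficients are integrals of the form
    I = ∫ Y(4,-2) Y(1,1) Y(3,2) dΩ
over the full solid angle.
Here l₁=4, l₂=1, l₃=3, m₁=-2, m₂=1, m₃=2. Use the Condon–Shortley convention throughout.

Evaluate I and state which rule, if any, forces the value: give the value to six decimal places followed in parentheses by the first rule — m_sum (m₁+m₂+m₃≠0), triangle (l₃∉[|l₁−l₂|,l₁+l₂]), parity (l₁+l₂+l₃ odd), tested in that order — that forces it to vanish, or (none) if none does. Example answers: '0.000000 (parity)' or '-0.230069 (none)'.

Σmᵢ = 1 ≠ 0, so the φ-integral vanishes; I = 0

0.000000 (m_sum)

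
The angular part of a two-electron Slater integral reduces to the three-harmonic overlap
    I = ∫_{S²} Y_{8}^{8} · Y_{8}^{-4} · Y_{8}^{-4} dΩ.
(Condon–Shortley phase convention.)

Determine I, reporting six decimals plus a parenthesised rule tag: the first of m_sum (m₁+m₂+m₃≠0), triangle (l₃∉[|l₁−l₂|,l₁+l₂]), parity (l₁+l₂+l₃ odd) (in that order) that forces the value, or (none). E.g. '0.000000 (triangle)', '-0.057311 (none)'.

m-sum 0 ✓  L=24 even ✓  0≤8≤16 ✓
Π(2lᵢ+1) = 17×17×17 = 4913
triangle coeff Δ(8,8,8) = 1/236637794250
Σ_t [0,8]: t=0:+1/65548320768000 t=1:−1/128024064000 t=2:+1/2985984000 t=3:−1/373248000 t=4:+1/191102976 t=5:−1/373248000 t=6:+1/2985984000 t=7:−1/128024064000 t=8:+1/65548320768000 = 11/20808990720
(3j)²=490/96577 [(8 8 8; 0 0 0)], sign=+1
Σ_t [0,0]: t=0:+1/936404582400 = 1/936404582400
(3j)²=99/7429 [(8 8 8; 8 -4 -4)], sign=+1
⇒ 4πI² = 824670/2482597
I = (+1)√(824670/2482597/(4π)) = 0.16258559
No selection rule forces the value: the integral is nonzero (none).

0.162586 (none)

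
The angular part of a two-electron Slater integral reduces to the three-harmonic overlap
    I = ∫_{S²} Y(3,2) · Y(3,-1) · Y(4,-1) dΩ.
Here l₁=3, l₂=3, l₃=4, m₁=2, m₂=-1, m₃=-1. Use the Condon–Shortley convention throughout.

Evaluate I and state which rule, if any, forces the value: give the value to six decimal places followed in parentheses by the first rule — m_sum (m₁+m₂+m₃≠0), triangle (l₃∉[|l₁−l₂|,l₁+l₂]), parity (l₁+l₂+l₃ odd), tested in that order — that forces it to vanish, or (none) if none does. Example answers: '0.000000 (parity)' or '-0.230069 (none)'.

0.145070 (none)

m-sum 0 ✓  L=10 even ✓  0≤4≤6 ✓
Π(2lᵢ+1) = 7×7×9 = 441
triangle coeff Δ(3,3,4) = 1/34650
Σ_t [0,2]: t=0:+1/72 t=1:−1/16 t=2:+1/72 = -5/144
(3j)²=2/77 [(3 3 4; 0 0 0)], sign=-1
Σ_t [0,1]: t=0:+1/48 t=1:−1/144 = 1/72
(3j)²=16/693 [(3 3 4; 2 -1 -1)], sign=-1
⇒ 4πI² = 32/121
I = (+1)√(32/121/(4π)) = 0.14506992
No selection rule forces the value: the integral is nonzero (none).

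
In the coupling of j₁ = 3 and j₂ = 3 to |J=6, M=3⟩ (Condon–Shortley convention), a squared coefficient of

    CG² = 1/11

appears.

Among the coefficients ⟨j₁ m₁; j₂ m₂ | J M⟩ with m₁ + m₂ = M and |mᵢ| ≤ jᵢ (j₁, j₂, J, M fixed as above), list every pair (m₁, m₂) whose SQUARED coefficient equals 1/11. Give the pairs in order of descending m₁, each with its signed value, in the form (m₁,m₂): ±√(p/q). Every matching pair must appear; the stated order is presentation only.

(3,0): +√(1/11); (0,3): +√(1/11)

Admissible pairs with m₁+m₂ = M = 3: (0,3), (1,2), (2,1), (3,0)
  (m₁,m₂)=(3,0): CG² = 1/11, CG = +√(1/11)   ← matches the target
  (m₁,m₂)=(2,1): CG² = 9/22, CG = +√(9/22)
  (m₁,m₂)=(1,2): CG² = 9/22, CG = +√(9/22)
  (m₁,m₂)=(0,3): CG² = 1/11, CG = +√(1/11)   ← matches the target
Pairs with CG² = 1/11: (3,0): +√(1/11); (0,3): +√(1/11)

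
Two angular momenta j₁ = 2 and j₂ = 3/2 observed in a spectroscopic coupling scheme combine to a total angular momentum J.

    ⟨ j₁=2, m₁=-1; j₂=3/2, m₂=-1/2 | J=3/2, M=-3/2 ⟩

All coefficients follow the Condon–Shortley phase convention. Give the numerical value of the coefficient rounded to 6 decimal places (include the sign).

−√(2/5) ≈ -0.632456

triangle: 2!*2!*1!/6! = 4/720
(j±m)!: 1!*3!*1!*2!*0!*3! = 72
prefactor² = (2J+1)*Δ*N² = 8/5
  k=1: −1/(1!*1!*2!*0!*0!*1!) = -1/2
Σ = -1/2  ⇒  CG² = 8/5*(-1/2)² = 2/5
CG = −√(2/5) = -0.632456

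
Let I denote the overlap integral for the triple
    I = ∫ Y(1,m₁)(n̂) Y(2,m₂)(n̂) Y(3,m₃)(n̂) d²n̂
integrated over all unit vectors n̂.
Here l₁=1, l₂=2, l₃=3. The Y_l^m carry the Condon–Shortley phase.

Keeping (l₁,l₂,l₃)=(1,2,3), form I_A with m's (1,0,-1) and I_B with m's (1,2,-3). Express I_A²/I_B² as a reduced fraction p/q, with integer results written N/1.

l's match ⇒ only the (l;m) 3-j factors differ between A and B.
A: triangle coeff Δ(1,2,3) = 1/105; Σ_t [0,0]: t=0:+1/8 = 1/8; (3j)²=2/35 [(1 2 3; 1 0 -1)], sign=+1
B: triangle coeff Δ(1,2,3) = 1/105; Σ_t [0,0]: t=0:+1/48 = 1/48; (3j)²=1/7 [(1 2 3; 1 2 -3)], sign=+1
I_A²/I_B² = (2/35)/(1/7) = 2/5

2/5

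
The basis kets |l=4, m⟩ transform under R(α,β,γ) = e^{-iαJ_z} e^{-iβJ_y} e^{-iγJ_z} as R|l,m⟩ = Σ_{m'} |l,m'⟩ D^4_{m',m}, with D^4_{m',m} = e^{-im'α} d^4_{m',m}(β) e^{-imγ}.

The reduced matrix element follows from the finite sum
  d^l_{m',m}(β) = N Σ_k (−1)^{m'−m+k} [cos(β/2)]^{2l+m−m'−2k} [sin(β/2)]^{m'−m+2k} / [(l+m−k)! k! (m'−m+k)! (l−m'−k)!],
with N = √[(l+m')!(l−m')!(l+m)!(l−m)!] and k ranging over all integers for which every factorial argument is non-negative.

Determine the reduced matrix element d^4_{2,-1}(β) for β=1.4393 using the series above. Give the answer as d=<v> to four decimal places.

d^4_{2,-1}(β=1.4393) via the finite sum:
With c≡cos(β/2)=0.752036 and s≡sin(β/2)=0.659121, N=[720·2·6·120]^{1/2}=1018.233765
Admissible k: 0..2 (factorial args all ≥0)
  k=0: (−1)^3·1018.2338/(72)·0.7520^5·0.6591^3 = -0.974105
  k=1: (−1)^4·1018.2338/(48)·0.7520^3·0.6591^5 = +1.122407
  k=2: (−1)^5·1018.2338/(240)·0.7520^1·0.6591^7 = -0.172438
d^4_{2,-1}(1.4393) = -0.974105 +1.122407 -0.172438 = -0.024137

d=-0.0241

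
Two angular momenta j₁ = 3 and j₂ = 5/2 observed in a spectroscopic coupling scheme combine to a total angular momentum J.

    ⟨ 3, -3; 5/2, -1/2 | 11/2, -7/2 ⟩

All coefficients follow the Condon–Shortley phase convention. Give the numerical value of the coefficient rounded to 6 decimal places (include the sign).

j₁+j₂−J=0  J+j₁−j₂=6  J−j₁+j₂=5  j₁+j₂+J+1=12
(j₁±m₁, j₂±m₂, J±M) = (0,6,2,3,2,9)
P² = 149299200/11
sum k=0..0:
  [0] +1/8640 = 1/8640
S = 1/8640
C² = P²·S² = 2/11 ; C = +0.426401

+√(2/11) ≈ +0.426401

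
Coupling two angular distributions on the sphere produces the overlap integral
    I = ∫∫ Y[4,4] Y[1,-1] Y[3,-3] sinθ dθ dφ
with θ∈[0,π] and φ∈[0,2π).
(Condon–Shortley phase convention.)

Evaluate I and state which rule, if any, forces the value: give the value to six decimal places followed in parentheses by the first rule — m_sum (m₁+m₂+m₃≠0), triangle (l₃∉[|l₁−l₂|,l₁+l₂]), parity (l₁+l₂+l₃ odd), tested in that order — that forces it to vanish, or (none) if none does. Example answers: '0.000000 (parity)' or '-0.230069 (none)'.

Rules hold: Σm=0, L=8 even, 3≤3≤5.
N = 9·3·7 = 189
Δ = 2!·6!·0!/9! = 1/252
Racah Σ t=1..1: t=1:−1/36 = -1/36
⇒ 3j(4 1 3; 0 0 0)² = 4/63, sgn +1
Racah Σ t=0..0: t=0:+1/1440 = 1/1440
⇒ 3j(4 1 3; 4 -1 -3)² = 1/9, sgn +1
4πI² = N·(3j₀)²·(3jₘ)² = 4/3
I = +1·√(1.33333/4π) = 0.32573501
No selection rule forces the value: the integral is nonzero (none).

0.325735 (none)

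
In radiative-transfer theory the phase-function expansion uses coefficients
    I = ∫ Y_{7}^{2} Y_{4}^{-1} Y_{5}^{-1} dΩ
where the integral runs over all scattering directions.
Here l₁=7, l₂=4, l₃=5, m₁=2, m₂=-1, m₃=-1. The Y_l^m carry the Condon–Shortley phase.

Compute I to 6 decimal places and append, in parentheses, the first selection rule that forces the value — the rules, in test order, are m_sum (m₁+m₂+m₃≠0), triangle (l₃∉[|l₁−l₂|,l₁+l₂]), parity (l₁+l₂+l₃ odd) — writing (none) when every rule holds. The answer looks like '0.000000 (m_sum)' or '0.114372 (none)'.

Checks pass: Σm=0; 16 even; l₃=5∈[3,11].
(2·7+1)(2·4+1)(2·5+1) = 1485
Δ: 6! 8! 2! / 17! → 1/6126120
sum: t=2:+1/69120 t=3:−1/20736 t=4:+1/69120 = -1/51840
3j²(7 4 5; 0 0 0) = Δ·Π!·Σ² = 280/21879  (sign +1)
sum: t=1:−1/138240 t=2:+1/34560 t=3:−1/103680 = 1/82944
3j²(7 4 5; 2 -1 -1) = Δ·Π!·Σ² = 125/9724  (sign +1)
combine: 4πI² = 1485·280/21879·125/9724 = 131250/537251
take √, sign +1: I = 0.13942996
No selection rule forces the value: the integral is nonzero (none).

0.139430 (none)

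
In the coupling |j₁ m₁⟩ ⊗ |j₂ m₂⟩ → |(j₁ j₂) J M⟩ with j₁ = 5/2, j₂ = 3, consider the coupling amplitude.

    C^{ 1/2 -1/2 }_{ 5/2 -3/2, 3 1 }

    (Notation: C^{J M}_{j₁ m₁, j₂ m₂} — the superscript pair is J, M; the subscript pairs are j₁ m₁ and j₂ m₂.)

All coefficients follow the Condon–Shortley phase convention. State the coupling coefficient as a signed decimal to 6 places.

+√(2/21) = +0.308607

j₁+j₂−J=5  J+j₁−j₂=0  J−j₁+j₂=1  j₁+j₂+J+1=7
(j₁±m₁, j₂±m₂, J±M) = (1,4,4,2,0,1)
P² = 384/7
sum k=4..4:
  [4] +1/24 = 1/24
S = 1/24
C² = P²·S² = 2/21 ; C = +0.308607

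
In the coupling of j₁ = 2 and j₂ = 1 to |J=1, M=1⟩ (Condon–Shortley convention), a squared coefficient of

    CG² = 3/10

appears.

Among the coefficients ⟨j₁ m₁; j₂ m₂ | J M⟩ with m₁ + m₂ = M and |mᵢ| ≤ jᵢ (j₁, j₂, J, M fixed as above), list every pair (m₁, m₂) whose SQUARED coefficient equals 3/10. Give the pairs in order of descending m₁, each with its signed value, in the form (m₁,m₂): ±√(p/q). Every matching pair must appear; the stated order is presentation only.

(1,0): −√(3/10)

Admissible pairs with m₁+m₂ = M = 1: (0,1), (1,0), (2,-1)
  (m₁,m₂)=(2,-1): CG² = 3/5, CG = +√(3/5)
  (m₁,m₂)=(1,0): CG² = 3/10, CG = −√(3/10)   ← matches the target
  (m₁,m₂)=(0,1): CG² = 1/10, CG = +√(1/10)
Pairs with CG² = 3/10: (1,0): −√(3/10)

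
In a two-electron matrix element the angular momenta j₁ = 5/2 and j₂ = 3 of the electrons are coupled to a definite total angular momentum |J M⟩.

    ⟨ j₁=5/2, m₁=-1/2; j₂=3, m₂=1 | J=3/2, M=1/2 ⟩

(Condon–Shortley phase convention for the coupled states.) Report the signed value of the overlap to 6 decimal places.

√[4·4!1!2!/8! · 2!3!4!2!2!1!] = √(192/35)
  +(−1)^2/∏(2,2,1,2,0,0)! = 1/8  (running 1/8)
  +(−1)^3/∏(3,1,0,1,1,1)! = -1/6  (running -1/24)
⟨..|..⟩ = √(192/35)·(-1/24) = -0.097590

-0.097590  (= −√(1/105))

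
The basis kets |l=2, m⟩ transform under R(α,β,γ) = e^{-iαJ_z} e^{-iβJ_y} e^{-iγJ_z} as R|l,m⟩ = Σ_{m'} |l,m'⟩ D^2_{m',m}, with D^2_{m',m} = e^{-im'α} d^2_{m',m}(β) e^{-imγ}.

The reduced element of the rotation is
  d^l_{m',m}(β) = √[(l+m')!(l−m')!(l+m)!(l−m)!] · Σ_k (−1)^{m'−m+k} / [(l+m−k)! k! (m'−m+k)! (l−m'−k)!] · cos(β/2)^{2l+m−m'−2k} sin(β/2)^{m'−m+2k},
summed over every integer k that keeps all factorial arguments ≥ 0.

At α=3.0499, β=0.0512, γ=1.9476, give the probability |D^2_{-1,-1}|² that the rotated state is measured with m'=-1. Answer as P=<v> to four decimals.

P=0.9935

First d^2_{-1,-1}(β=0.0512), then the phase factors e^{-i(-1)α} and e^{-i(-1)γ}:
Half-angle: c=0.999672, s=0.025597. N=√(1·6·1·6)=6.000000
The bounds max(0,m−m')=0 and min(l+m,l−m')=1 give 2 terms
  k=0: (−1)^0·6.0000/(6)·0.9997^4·0.0256^0 = +0.998690
  k=1: (−1)^1·6.0000/(2)·0.9997^2·0.0256^2 = -0.001964
d^2_{-1,-1}(0.0512) = +0.998690 -0.001964 = +0.996726
|D^2_{-1,-1}|² = |d^2_{-1,-1}(β)|² = (+0.996726)² = 0.993462 (the z-rotation phases have unit modulus)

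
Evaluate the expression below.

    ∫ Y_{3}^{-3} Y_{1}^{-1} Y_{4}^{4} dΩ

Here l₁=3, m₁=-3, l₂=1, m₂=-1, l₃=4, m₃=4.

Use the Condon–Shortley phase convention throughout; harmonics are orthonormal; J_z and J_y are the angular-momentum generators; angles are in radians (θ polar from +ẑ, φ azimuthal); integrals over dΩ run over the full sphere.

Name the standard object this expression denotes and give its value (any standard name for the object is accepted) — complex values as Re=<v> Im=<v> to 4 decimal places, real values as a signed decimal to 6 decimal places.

This is a Gaunt coefficient — the integral of a triple product of spherical harmonics over the sphere.
Rules hold: Σm=0, L=8 even, 2≤4≤4.
N = 7·3·9 = 189
Δ = 0!·6!·2!/9! = 1/252
Racah Σ t=0..0: t=0:+1/36 = 1/36
⇒ 3j(3 1 4; 0 0 0)² = 4/63, sgn +1
Racah Σ t=0..0: t=0:+1/1440 = 1/1440
⇒ 3j(3 1 4; -3 -1 4)² = 1/9, sgn +1
4πI² = N·(3j₀)²·(3jₘ)² = 4/3
I = +1·√(1.33333/4π) = 0.32573501

Gaunt coefficient, +0.325735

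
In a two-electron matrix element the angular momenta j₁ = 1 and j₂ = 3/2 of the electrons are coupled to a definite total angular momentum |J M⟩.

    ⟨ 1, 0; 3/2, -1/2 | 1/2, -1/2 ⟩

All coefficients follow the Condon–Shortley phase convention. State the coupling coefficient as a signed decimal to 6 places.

-0.577350

triangle: 2!×0!×1!/4! = 2/24
(j±m)!: 1!×1!×1!×2!×0!×1! = 2
prefactor² = (2J+1)×Δ×N² = 1/3
  k=1: −1/(1!×1!×0!×0!×0!×1!) = -1
Σ = -1  ⇒  CG² = 1/3×(-1)² = 1/3
CG = −√(1/3) = -0.577350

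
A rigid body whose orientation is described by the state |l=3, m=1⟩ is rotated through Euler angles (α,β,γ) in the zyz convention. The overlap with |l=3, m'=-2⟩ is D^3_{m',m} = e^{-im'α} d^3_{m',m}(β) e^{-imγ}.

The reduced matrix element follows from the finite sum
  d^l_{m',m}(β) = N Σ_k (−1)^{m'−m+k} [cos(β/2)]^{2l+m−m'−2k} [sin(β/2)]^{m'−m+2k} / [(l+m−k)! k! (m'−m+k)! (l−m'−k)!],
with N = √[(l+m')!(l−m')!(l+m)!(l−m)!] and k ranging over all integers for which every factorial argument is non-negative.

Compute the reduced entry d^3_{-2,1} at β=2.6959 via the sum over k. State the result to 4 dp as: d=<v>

d=-0.5533

d^3_{-2,1}(β=2.6959) via the finite sum:
c=cos(2.695900/2)=0.221006, s=sin(2.695900/2)=0.975272; N=√[1·120·24·2]=75.894664
Admissible k: 3..4 (factorial args all ≥0)
  k=3: (−1)^0·75.8947/(12)·0.2210^3·0.9753^3 = +0.063332
  k=4: (−1)^1·75.8947/(24)·0.2210^1·0.9753^5 = -0.616644
d^3_{-2,1}(2.6959) = +0.063332 -0.616644 = -0.553312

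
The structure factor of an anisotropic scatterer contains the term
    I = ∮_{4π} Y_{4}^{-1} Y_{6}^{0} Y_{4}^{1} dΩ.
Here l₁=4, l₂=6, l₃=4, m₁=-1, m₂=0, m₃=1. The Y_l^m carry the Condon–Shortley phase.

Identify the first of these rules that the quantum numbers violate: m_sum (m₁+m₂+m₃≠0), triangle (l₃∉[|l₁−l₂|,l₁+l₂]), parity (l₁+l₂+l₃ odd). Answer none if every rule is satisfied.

Σmᵢ = 0  ✓
l₃∈[|l₁−l₂|,l₁+l₂]=[2,10], have l₃=4  ✓
Σlᵢ = 14 ⇒ even  ✓

none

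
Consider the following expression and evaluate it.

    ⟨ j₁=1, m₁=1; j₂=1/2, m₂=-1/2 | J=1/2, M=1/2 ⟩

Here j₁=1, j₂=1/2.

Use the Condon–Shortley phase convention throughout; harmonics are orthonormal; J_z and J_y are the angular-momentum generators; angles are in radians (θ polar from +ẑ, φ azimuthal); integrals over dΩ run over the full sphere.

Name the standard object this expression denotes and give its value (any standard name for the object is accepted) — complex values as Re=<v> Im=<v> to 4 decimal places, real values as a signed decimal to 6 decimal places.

Clebsch–Gordan coefficient, +√(2/3) ≈ +0.816497

This is a Clebsch–Gordan (vector-coupling) coefficient.
j₁+j₂−J=1  J+j₁−j₂=1  J−j₁+j₂=0  j₁+j₂+J+1=3
(j₁±m₁, j₂±m₂, J±M) = (2,0,0,1,1,0)
P² = 2/3
sum k=0..0:
  [0] +1/1 = 1
S = 1
C² = P²·S² = 2/3 ; C = +0.816497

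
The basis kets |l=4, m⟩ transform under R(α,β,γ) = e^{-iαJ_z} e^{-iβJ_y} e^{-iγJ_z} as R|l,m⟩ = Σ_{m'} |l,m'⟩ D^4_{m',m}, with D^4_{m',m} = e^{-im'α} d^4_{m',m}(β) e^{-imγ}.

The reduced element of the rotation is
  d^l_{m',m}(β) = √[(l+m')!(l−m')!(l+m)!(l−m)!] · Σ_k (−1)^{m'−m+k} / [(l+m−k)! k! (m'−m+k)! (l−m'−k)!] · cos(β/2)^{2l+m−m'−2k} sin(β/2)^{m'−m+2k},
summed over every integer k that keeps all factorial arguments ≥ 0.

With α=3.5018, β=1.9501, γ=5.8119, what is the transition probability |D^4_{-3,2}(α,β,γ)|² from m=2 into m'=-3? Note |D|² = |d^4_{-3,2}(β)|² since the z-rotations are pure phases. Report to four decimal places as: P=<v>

P=0.0448

D^4_{-3,2}(3.5018,1.9501,5.8119) = e^{-i·-3·3.5018}·d^4_{-3,2}(1.9501)·e^{-i·2·5.8119}. Compute d first:
c=cos(1.950100/2)=0.561127, s=sin(1.950100/2)=0.827730; N=√[1·5040·720·2]=2693.993318
The bounds max(0,m−m')=5 and min(l+m,l−m')=6 give 2 terms
  k=5: (−1)^0·2693.9933/(240)·0.5611^3·0.8277^5 = +0.770569
  k=6: (−1)^1·2693.9933/(720)·0.5611^1·0.8277^7 = -0.558915
d^4_{-3,2}(1.9501) = +0.770569 -0.558915 = +0.211654
|D^4_{-3,2}|² = |d^4_{-3,2}(β)|² = (+0.211654)² = 0.044797 (the z-rotation phases have unit modulus)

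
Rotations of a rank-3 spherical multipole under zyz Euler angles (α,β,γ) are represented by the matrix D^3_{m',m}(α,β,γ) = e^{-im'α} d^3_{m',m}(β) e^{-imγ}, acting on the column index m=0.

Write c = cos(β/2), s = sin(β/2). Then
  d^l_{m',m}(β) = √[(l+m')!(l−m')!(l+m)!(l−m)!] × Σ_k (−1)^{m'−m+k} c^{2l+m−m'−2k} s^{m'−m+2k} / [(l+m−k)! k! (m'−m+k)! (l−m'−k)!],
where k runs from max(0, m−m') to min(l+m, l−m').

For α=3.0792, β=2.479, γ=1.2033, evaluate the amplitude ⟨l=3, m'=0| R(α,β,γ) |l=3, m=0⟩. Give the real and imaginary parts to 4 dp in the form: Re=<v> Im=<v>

D^3_{0,0}(3.0792,2.4790,1.2033) = e^{-i·0·3.0792}·d^3_{0,0}(2.4790)·e^{-i·0·1.2033}. Compute d first:
c=cos(2.479000/2)=0.325269, s=sin(2.479000/2)=0.945621; N=√[6·6·6·6]=36.000000
k: max(0,(0)−(0))=0 … min(3+(0),3−(0))=3
  k=0: (−1)^0·36.0000/(36)·0.3253^6·0.9456^0 = +0.001184
  k=1: (−1)^1·36.0000/(4)·0.3253^4·0.9456^2 = -0.090084
  k=2: (−1)^2·36.0000/(4)·0.3253^2·0.9456^4 = +0.761373
  k=3: (−1)^3·36.0000/(36)·0.3253^0·0.9456^6 = -0.714997
d^3_{0,0}(2.4790) = +0.001184 -0.090084 +0.761373 -0.714997 = -0.042523
D = (+1.000000+0.000000i)·(-0.042523)·(+1.000000+0.000000i) = -0.042523+0.000000i

Re=-0.0425 Im=0.0000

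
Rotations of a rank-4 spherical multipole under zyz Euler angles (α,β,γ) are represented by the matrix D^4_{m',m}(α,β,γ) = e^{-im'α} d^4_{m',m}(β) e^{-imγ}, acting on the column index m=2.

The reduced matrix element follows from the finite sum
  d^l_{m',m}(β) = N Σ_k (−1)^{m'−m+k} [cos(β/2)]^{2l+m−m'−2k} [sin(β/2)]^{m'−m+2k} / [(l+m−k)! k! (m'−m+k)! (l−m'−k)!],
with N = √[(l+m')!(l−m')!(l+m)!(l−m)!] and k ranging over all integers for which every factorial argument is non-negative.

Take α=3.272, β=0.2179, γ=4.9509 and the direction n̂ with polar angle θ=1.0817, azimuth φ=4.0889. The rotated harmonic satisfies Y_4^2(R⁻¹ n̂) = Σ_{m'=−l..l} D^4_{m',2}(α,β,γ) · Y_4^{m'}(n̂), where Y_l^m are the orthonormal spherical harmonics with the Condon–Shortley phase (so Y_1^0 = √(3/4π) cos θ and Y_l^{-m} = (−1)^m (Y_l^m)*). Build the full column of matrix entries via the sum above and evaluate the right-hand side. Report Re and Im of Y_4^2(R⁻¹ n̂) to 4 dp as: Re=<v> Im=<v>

Need the full column D^4_{m',2} for m'=−4..4 at α=3.2720, β=0.2179, γ=4.9509.
cos(β/2)=0.994071, sin(β/2)=0.108735
d^4_{-4,2}: single k=6 term ⇒ +0.000009;  D = -0.000009-0.000000i
d^4_{-3,2}: k∈[5..6] ⇒ +0.000168 -0.000001 = +0.000167;  D = +0.000166-0.000014i
d^4_{-2,2}: k∈[4..6] ⇒ +0.002048 -0.000020 +0.000000 = +0.002028;  D = -0.001981+0.000435i
d^4_{-1,2}: k∈[3..5] ⇒ +0.017648 -0.000317 +0.000001 = +0.017332;  D = +0.016302-0.005888i
d^4_{0,2}: k∈[2..4] ⇒ +0.108233 -0.003453 +0.000015 = +0.104795;  D = -0.093097+0.048115i
d^4_{1,2}: k∈[1..3] ⇒ +0.442512 -0.026473 +0.000211 = +0.416251;  D = +0.341791-0.237579i
d^4_{2,2}: k∈[0..2] ⇒ +0.953539 -0.136905 +0.002048 = +0.818681;  D = -0.605763+0.550718i
d^4_{3,2}: k∈[0..1] ⇒ -0.390259 +0.014008 = -0.376251;  D = -0.243121+0.287153i
d^4_{4,2}: single k=0 term ⇒ +0.060370;  D = -0.032686+0.050755i
Y_4^{m'}(θ=1.0817,φ=4.0889) and Σ D·Y over m':
  (-0.0000-0.0000i)·(-0.2143+0.1621i)  (+0.0002-0.0000i)·(+0.3865+0.1194i)  (-0.0020+0.0004i)·(-0.0452-0.1347i)  (+0.0163-0.0059i)·(+0.1667-0.2317i)  (-0.0931+0.0481i)·(-0.2028+0.0000i)  (+0.3418-0.2376i)·(-0.1667-0.2317i)  (-0.6058+0.5507i)·(-0.0452+0.1347i)  (-0.2431+0.2872i)·(-0.3865+0.1194i)  (-0.0327+0.0508i)·(-0.2143-0.1621i)
Y_4^2(R⁻¹ n̂) = -0.063474-0.305982i

Re=-0.0635 Im=-0.3060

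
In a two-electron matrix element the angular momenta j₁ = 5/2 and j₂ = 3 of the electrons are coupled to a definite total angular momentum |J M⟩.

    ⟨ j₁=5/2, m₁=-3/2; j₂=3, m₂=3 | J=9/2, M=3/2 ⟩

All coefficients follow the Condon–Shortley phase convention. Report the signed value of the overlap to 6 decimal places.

√[10·1!4!5!/11! · 1!4!6!0!6!3!] = √(4147200/77)
  +(−1)^1/∏(1,0,3,5,1,0)! = -1/720  (running -1/720)
⟨..|..⟩ = √(4147200/77)·(-1/720) = -0.322329

−√(8/77) ≈ -0.322329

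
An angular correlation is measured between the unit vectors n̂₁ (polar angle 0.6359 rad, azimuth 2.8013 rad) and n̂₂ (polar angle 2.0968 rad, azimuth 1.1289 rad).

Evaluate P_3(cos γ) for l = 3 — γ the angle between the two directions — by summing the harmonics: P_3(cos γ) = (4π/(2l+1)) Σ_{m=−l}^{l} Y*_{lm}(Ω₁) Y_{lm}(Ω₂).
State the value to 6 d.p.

0.446951

Summing Y*_{l m}(θ₁,φ₁)·Y_{l m}(θ₂,φ₂) over m ∈ [−3, 3]; prefactor 4π/(2·3+1) = 1.795196:
  [-3]  conj(Y_{3,-3})(Ω₁) = (-0.045677, 0.074515) ; Y_{3,-3}(Ω₂) = (-0.261799, 0.065486) ; Δ = (0.007079, -0.022499)
  [-2]  conj(Y_{3,-2})(Ω₁) = (0.225401, -0.182491) ; Y_{3,-2}(Ω₂) = (0.243396, 0.296711) ; Δ = (0.109009, 0.022461)
  [-1]  conj(Y_{3,-1})(Ω₁) = (-0.404635, 0.143267) ; Y_{3,-1}(Ω₂) = (0.031128, -0.065796) ; Δ = (-0.003169, 0.031083)
  [+0]  conj(Y_{3,0})(Ω₁) = (0.070976, -0.000000) ; Y_{3,0}(Ω₂) = (0.325935, 0.000000) ; Δ = (0.023134, 0.000000)
  [+1]  conj(Y_{3,1})(Ω₁) = (0.404635, 0.143267) ; Y_{3,1}(Ω₂) = (-0.031128, -0.065796) ; Δ = (-0.003169, -0.031083)
  [+2]  conj(Y_{3,2})(Ω₁) = (0.225401, 0.182491) ; Y_{3,2}(Ω₂) = (0.243396, -0.296711) ; Δ = (0.109009, -0.022461)
  [+3]  conj(Y_{3,3})(Ω₁) = (0.045677, 0.074515) ; Y_{3,3}(Ω₂) = (0.261799, 0.065486) ; Δ = (0.007079, 0.022499)
Total Σ_m = (0.248970, 0.000000). Multiply by 1.795196: (0.446951, 0.000000). P_3(cos γ) = 0.446951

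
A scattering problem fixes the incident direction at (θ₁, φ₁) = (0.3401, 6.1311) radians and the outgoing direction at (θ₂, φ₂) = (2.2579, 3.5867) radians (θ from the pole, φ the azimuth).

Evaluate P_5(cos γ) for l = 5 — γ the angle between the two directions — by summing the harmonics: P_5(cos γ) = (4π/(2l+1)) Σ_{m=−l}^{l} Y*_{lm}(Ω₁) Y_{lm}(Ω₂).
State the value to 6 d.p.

0.383530

Expand P_5 via completeness: Σ_{m} conj(Y_{5,m}) at Ω₁ times Y_{5,m} at Ω₂ —
  [-5]  conj(Y_{5,-5})(Ω₁) = 0.00139 - 0.00132j ; Y_{5,-5}(Ω₂) = 0.07805 + 0.10166j ; Δ = 0.00024 + 0.00004j
  [-4]  conj(Y_{5,-4})(Ω₁) = 0.01406 - 0.00979j ; Y_{5,-4}(Ω₂) = 0.06920 + 0.32526j ; Δ = 0.00416 + 0.00390j
  [-3]  conj(Y_{5,-3})(Ω₁) = 0.08068 - 0.03960j ; Y_{5,-3}(Ω₂) = -0.09774 + 0.40739j ; Δ = 0.00825 + 0.03674j
  [-2]  conj(Y_{5,-2})(Ω₁) = 0.28262 - 0.08872j ; Y_{5,-2}(Ω₂) = -0.08369 + 0.10337j ; Δ = -0.01448 + 0.03664j
  [-1]  conj(Y_{5,-1})(Ω₁) = 0.54327 - 0.08327j ; Y_{5,-1}(Ω₂) = 0.27563 - 0.13148j ; Δ = 0.13879 - 0.09438j
  [+0]  conj(Y_{5,0})(Ω₁) = 0.28099 + 0.00000j ; Y_{5,0}(Ω₂) = 0.21998 + 0.00000j ; Δ = 0.06181 + 0.00000j
  [+1]  conj(Y_{5,1})(Ω₁) = -0.54327 - 0.08327j ; Y_{5,1}(Ω₂) = -0.27563 - 0.13148j ; Δ = 0.13879 + 0.09438j
  [+2]  conj(Y_{5,2})(Ω₁) = 0.28262 + 0.08872j ; Y_{5,2}(Ω₂) = -0.08369 - 0.10337j ; Δ = -0.01448 - 0.03664j
  [+3]  conj(Y_{5,3})(Ω₁) = -0.08068 - 0.03960j ; Y_{5,3}(Ω₂) = 0.09774 + 0.40739j ; Δ = 0.00825 - 0.03674j
  [+4]  conj(Y_{5,4})(Ω₁) = 0.01406 + 0.00979j ; Y_{5,4}(Ω₂) = 0.06920 - 0.32526j ; Δ = 0.00416 - 0.00390j
  [+5]  conj(Y_{5,5})(Ω₁) = -0.00139 - 0.00132j ; Y_{5,5}(Ω₂) = -0.07805 + 0.10166j ; Δ = 0.00024 - 0.00004j
Total Σ_m = 0.33572 + 0.00000j. Multiply by 1.142397: 0.38353 + 0.00000j. P_5(cos γ) = 0.383530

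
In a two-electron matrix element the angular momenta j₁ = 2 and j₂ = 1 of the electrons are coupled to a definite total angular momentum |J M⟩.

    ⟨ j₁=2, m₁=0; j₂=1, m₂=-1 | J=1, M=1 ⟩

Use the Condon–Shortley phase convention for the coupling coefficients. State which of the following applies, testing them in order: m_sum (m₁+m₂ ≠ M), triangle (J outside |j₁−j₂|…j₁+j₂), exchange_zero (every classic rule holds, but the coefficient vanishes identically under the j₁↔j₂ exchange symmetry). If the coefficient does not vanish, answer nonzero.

m_sum

m-sum: m₁+m₂ = 0+(-1) = -1, M = 1  ✗ ⇒ coefficient is 0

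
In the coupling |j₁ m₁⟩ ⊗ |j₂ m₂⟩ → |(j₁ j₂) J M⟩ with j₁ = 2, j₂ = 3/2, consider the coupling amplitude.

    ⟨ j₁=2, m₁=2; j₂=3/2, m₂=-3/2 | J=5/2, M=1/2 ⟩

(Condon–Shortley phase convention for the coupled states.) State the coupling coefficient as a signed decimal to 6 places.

+0.414039  (= +√(6/35))

j₁+j₂−J=1  J+j₁−j₂=3  J−j₁+j₂=2  j₁+j₂+J+1=7
(j₁±m₁, j₂±m₂, J±M) = (4,0,0,3,3,2)
P² = 864/35
sum k=0..0:
  [0] +1/12 = 1/12
S = 1/12
C² = P²·S² = 6/35 ; C = +0.414039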